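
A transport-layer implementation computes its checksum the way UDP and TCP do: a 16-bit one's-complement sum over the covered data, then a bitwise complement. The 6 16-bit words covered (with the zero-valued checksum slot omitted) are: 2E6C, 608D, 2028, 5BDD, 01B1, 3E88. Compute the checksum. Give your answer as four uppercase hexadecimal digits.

B4C7

One's-complement addition (fold any carry out of bit 15 back into bit 0):
  0x2E6C + 0x608D = 0x08EF9
  0x8EF9 + 0x2028 = 0x0AF21
  0xAF21 + 0x5BDD = 0x10AFE → wrap carry → 0x0AFF
  0x0AFF + 0x01B1 = 0x00CB0
  0x0CB0 + 0x3E88 = 0x04B38
One's-complement sum = 0x4B38.
Checksum = ~0x4B38 & 0xFFFF = 0xB4C7.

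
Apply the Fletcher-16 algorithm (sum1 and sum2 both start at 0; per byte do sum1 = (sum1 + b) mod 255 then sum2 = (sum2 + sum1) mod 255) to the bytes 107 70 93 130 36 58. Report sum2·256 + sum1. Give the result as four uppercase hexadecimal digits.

Running sums (mod 255):
  after byte 0 (107): sum1=107, sum2=107
  after byte 1 (70): sum1=177, sum2=29
  after byte 2 (93): sum1=15, sum2=44
  after byte 3 (130): sum1=145, sum2=189
  after byte 4 (36): sum1=181, sum2=115
  after byte 5 (58): sum1=239, sum2=99
Checksum = sum2·256 + sum1 = 99·256 + 239 = 25583 = 0x63EF.

63EF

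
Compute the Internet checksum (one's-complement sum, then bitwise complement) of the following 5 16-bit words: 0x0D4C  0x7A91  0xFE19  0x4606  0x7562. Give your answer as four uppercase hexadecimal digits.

BE9F

One's-complement addition (fold any carry out of bit 15 back into bit 0):
  0x0D4C + 0x7A91 = 0x087DD
  0x87DD + 0xFE19 = 0x185F6 → wrap carry → 0x85F7
  0x85F7 + 0x4606 = 0x0CBFD
  0xCBFD + 0x7562 = 0x1415F → wrap carry → 0x4160
One's-complement sum = 0x4160.
Checksum = ~0x4160 & 0xFFFF = 0xBE9F.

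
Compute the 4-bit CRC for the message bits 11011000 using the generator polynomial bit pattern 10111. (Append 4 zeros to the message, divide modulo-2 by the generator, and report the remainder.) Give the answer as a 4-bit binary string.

Append 4 zeros: 110110000000. Divide by 10111 (XOR where the leading bit is 1):
  pos 0: 11011 XOR 10111 = 01100
  pos 1: 11000 XOR 10111 = 01111
  pos 2: 11110 XOR 10111 = 01001
  pos 3: 10010 XOR 10111 = 00101
  pos 5: 10100 XOR 10111 = 00011
Remainder (last 4 bits) = 1100. This is the CRC / FCS.

1100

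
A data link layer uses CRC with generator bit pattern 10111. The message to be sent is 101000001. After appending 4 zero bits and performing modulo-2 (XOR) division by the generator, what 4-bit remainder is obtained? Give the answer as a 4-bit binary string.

Append 4 zeros: 1010000010000. Divide by 10111 (XOR where the leading bit is 1):
  pos 0: 10100 XOR 10111 = 00011
  pos 3: 11000 XOR 10111 = 01111
  pos 4: 11111 XOR 10111 = 01000
  pos 5: 10000 XOR 10111 = 00111
  pos 7: 11100 XOR 10111 = 01011
  pos 8: 10110 XOR 10111 = 00001
Remainder (last 4 bits) = 0001. This is the CRC / FCS.

0001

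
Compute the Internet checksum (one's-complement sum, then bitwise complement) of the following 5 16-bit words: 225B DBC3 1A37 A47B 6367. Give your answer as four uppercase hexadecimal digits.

One's-complement addition (fold any carry out of bit 15 back into bit 0):
  0x225B + 0xDBC3 = 0x0FE1E
  0xFE1E + 0x1A37 = 0x11855 → wrap carry → 0x1856
  0x1856 + 0xA47B = 0x0BCD1
  0xBCD1 + 0x6367 = 0x12038 → wrap carry → 0x2039
One's-complement sum = 0x2039.
Checksum = ~0x2039 & 0xFFFF = 0xDFC6.

DFC6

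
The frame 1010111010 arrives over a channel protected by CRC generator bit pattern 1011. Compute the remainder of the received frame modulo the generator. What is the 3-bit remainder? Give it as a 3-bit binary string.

101

Modulo-2 division of 1010111010 by 1011:
  pos 0: 1010 XOR 1011 = 0001
  pos 3: 1111 XOR 1011 = 0100
  pos 4: 1000 XOR 1011 = 0011
  pos 6: 1110 XOR 1011 = 0101
Remainder = 101 (nonzero — an error is detected).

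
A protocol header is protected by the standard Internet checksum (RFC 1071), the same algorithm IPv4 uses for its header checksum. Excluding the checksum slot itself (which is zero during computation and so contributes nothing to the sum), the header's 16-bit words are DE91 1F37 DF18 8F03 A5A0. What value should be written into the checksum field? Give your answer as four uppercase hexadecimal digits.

EE79

One's-complement addition (fold any carry out of bit 15 back into bit 0):
  0xDE91 + 0x1F37 = 0x0FDC8
  0xFDC8 + 0xDF18 = 0x1DCE0 → wrap carry → 0xDCE1
  0xDCE1 + 0x8F03 = 0x16BE4 → wrap carry → 0x6BE5
  0x6BE5 + 0xA5A0 = 0x11185 → wrap carry → 0x1186
One's-complement sum = 0x1186.
Checksum = ~0x1186 & 0xFFFF = 0xEE79.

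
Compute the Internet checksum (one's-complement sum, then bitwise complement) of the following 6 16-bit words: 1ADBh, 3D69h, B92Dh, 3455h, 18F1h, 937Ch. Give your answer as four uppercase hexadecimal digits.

0DCB

One's-complement addition (fold any carry out of bit 15 back into bit 0):
  0x1ADB + 0x3D69 = 0x05844
  0x5844 + 0xB92D = 0x11171 → wrap carry → 0x1172
  0x1172 + 0x3455 = 0x045C7
  0x45C7 + 0x18F1 = 0x05EB8
  0x5EB8 + 0x937C = 0x0F234
One's-complement sum = 0xF234.
Checksum = ~0xF234 & 0xFFFF = 0x0DCB.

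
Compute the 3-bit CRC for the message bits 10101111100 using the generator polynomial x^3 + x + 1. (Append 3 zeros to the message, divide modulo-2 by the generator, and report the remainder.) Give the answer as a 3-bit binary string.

110

Append 3 zeros: 10101111100000. Divide by 1011 (XOR where the leading bit is 1):
  pos 0: 1010 XOR 1011 = 0001
  pos 3: 1111 XOR 1011 = 0100
  pos 4: 1001 XOR 1011 = 0010
  pos 6: 1010 XOR 1011 = 0001
  pos 9: 1000 XOR 1011 = 0011
Remainder (last 3 bits) = 110. This is the CRC / FCS.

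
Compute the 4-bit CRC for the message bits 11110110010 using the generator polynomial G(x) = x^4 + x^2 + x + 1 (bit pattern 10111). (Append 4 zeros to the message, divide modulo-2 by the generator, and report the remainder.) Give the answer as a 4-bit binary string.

Append 4 zeros: 111101100100000. Divide by 10111 (XOR where the leading bit is 1):
  pos 0: 11110 XOR 10111 = 01001
  pos 1: 10011 XOR 10111 = 00100
  pos 3: 10010 XOR 10111 = 00101
  pos 5: 10101 XOR 10111 = 00010
  pos 8: 10000 XOR 10111 = 00111
  pos 10: 11100 XOR 10111 = 01011
Remainder (last 4 bits) = 1011. This is the CRC / FCS.

1011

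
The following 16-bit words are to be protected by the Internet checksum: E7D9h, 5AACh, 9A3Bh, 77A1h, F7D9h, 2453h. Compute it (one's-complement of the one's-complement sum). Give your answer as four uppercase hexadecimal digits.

8F6F

One's-complement addition (fold any carry out of bit 15 back into bit 0):
  0xE7D9 + 0x5AAC = 0x14285 → wrap carry → 0x4286
  0x4286 + 0x9A3B = 0x0DCC1
  0xDCC1 + 0x77A1 = 0x15462 → wrap carry → 0x5463
  0x5463 + 0xF7D9 = 0x14C3C → wrap carry → 0x4C3D
  0x4C3D + 0x2453 = 0x07090
One's-complement sum = 0x7090.
Checksum = ~0x7090 & 0xFFFF = 0x8F6F.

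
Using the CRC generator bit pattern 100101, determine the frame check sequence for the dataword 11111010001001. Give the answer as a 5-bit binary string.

Append 5 zeros: 1111101000100100000. Divide by 100101 (XOR where the leading bit is 1):
  pos 0: 111110 XOR 100101 = 011011
  pos 1: 110111 XOR 100101 = 010010
  pos 2: 100100 XOR 100101 = 000001
  pos 7: 100100 XOR 100101 = 000001
  pos 12: 110000 XOR 100101 = 010101
  pos 13: 101010 XOR 100101 = 001111
Remainder (last 5 bits) = 01111. This is the CRC / FCS.

01111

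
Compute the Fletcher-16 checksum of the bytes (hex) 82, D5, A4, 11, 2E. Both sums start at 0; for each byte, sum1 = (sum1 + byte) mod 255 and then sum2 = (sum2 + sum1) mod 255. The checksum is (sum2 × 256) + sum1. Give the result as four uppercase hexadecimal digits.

Running sums (mod 255):
  after byte 0 (82): sum1=130, sum2=130
  after byte 1 (D5): sum1=88, sum2=218
  after byte 2 (A4): sum1=252, sum2=215
  after byte 3 (11): sum1=14, sum2=229
  after byte 4 (2E): sum1=60, sum2=34
Checksum = sum2·256 + sum1 = 34·256 + 60 = 8764 = 0x223C.

223C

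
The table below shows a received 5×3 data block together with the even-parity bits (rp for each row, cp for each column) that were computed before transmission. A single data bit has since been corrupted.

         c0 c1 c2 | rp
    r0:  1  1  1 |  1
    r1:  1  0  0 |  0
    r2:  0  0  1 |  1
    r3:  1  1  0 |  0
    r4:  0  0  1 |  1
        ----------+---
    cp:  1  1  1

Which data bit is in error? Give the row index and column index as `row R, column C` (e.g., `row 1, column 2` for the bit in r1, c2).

row 1, column 1

Recompute each row's even parity and compare to rp:
  r0: data parity 1, sent rp 1 → ok
  r1: data parity 1, sent rp 0 → mismatch
  r2: data parity 1, sent rp 1 → ok
  r3: data parity 0, sent rp 0 → ok
  r4: data parity 1, sent rp 1 → ok
Recompute each column's even parity and compare to cp:
  c0: data parity 1, sent cp 1 → ok
  c1: data parity 0, sent cp 1 → mismatch
  c2: data parity 1, sent cp 1 → ok
Exactly one row (r1) and one column (c1) fail → the flipped bit is at their intersection.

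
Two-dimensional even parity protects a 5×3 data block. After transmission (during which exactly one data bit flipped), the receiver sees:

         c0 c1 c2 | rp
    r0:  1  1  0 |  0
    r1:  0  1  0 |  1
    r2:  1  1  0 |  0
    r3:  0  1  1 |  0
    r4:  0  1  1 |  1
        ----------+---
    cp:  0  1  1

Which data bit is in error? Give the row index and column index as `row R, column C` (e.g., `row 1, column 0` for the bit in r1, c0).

Recompute each row's even parity and compare to rp:
  r0: data parity 0, sent rp 0 → ok
  r1: data parity 1, sent rp 1 → ok
  r2: data parity 0, sent rp 0 → ok
  r3: data parity 0, sent rp 0 → ok
  r4: data parity 0, sent rp 1 → mismatch
Recompute each column's even parity and compare to cp:
  c0: data parity 0, sent cp 0 → ok
  c1: data parity 1, sent cp 1 → ok
  c2: data parity 0, sent cp 1 → mismatch
Exactly one row (r4) and one column (c2) fail → the flipped bit is at their intersection.

row 4, column 2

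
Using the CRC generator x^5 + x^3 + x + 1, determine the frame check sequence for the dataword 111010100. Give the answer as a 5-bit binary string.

10011

Append 5 zeros: 11101010000000. Divide by 101011 (XOR where the leading bit is 1):
  pos 0: 111010 XOR 101011 = 010001
  pos 1: 100011 XOR 101011 = 001000
  pos 3: 100000 XOR 101011 = 001011
  pos 5: 101100 XOR 101011 = 000111
  pos 8: 111000 XOR 101011 = 010011
Remainder (last 5 bits) = 10011. This is the CRC / FCS.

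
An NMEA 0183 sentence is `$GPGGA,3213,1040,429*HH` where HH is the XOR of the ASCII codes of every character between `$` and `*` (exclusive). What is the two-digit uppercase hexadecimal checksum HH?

XOR the ASCII codes of the payload characters:
  'G' = 0x47 → acc = 0x47
  'P' = 0x50 → acc = 0x17
  'G' = 0x47 → acc = 0x50
  'G' = 0x47 → acc = 0x17
  'A' = 0x41 → acc = 0x56
  ',' = 0x2C → acc = 0x7A
  '3' = 0x33 → acc = 0x49
  '2' = 0x32 → acc = 0x7B
  '1' = 0x31 → acc = 0x4A
  '3' = 0x33 → acc = 0x79
  ',' = 0x2C → acc = 0x55
  '1' = 0x31 → acc = 0x64
  '0' = 0x30 → acc = 0x54
  '4' = 0x34 → acc = 0x60
  '0' = 0x30 → acc = 0x50
  ',' = 0x2C → acc = 0x7C
  '4' = 0x34 → acc = 0x48
  '2' = 0x32 → acc = 0x7A
  '9' = 0x39 → acc = 0x43
Checksum = 0x43.

43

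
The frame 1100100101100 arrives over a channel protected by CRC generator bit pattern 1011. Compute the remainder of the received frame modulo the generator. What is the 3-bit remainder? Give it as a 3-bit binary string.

Modulo-2 division of 1100100101100 by 1011:
  pos 0: 1100 XOR 1011 = 0111
  pos 1: 1111 XOR 1011 = 0100
  pos 2: 1000 XOR 1011 = 0011
  pos 4: 1101 XOR 1011 = 0110
  pos 5: 1100 XOR 1011 = 0111
  pos 6: 1111 XOR 1011 = 0100
  pos 7: 1001 XOR 1011 = 0010
  pos 9: 1000 XOR 1011 = 0011
Remainder = 011 (nonzero — an error is detected).

011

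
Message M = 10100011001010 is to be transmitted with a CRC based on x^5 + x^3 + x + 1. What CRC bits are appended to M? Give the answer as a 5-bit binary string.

Append 5 zeros: 1010001100101000000. Divide by 101011 (XOR where the leading bit is 1):
  pos 0: 101000 XOR 101011 = 000011
  pos 4: 111100 XOR 101011 = 010111
  pos 5: 101111 XOR 101011 = 000100
  pos 8: 100010 XOR 101011 = 001001
  pos 10: 100100 XOR 101011 = 001111
  pos 12: 111100 XOR 101011 = 010111
  pos 13: 101110 XOR 101011 = 000101
Remainder (last 5 bits) = 00101. This is the CRC / FCS.

00101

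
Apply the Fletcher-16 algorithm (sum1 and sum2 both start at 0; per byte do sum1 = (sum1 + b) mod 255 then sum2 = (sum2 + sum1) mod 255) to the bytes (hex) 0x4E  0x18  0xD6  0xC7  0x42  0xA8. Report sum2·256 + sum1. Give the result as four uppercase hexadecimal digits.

2EEF

Running sums (mod 255):
  after byte 0 (0x4E): sum1=78, sum2=78
  after byte 1 (0x18): sum1=102, sum2=180
  after byte 2 (0xD6): sum1=61, sum2=241
  after byte 3 (0xC7): sum1=5, sum2=246
  after byte 4 (0x42): sum1=71, sum2=62
  after byte 5 (0xA8): sum1=239, sum2=46
Checksum = sum2·256 + sum1 = 46·256 + 239 = 12015 = 0x2EEF.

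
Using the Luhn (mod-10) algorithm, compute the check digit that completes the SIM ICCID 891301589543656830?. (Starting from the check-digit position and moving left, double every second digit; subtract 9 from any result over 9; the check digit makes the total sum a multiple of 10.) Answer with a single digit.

Partial digits right→left: 0 3 8 6 5 6 3 4 5 9 8 5 1 0 3 1 9 8
Double every second digit counting from the check-digit position (so the 1st, 3rd, 5th, ... of the partial from the right).
  doubled (with −9 where >9): 0 7 1 6 1 7 2 6 9 → sum 39
  kept as-is: 3 6 6 4 9 5 0 1 8 → sum 42
Total = 39 + 42 = 81.
Check digit = (10 − (81 mod 10)) mod 10 = 9.

9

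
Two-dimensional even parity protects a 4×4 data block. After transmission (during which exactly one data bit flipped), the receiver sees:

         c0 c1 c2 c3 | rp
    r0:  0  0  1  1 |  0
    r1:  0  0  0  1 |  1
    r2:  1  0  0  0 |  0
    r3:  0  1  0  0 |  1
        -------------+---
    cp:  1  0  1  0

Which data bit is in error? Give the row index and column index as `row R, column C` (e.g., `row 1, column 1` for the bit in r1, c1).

row 2, column 1

Recompute each row's even parity and compare to rp:
  r0: data parity 0, sent rp 0 → ok
  r1: data parity 1, sent rp 1 → ok
  r2: data parity 1, sent rp 0 → mismatch
  r3: data parity 1, sent rp 1 → ok
Recompute each column's even parity and compare to cp:
  c0: data parity 1, sent cp 1 → ok
  c1: data parity 1, sent cp 0 → mismatch
  c2: data parity 1, sent cp 1 → ok
  c3: data parity 0, sent cp 0 → ok
Exactly one row (r2) and one column (c1) fail → the flipped bit is at their intersection.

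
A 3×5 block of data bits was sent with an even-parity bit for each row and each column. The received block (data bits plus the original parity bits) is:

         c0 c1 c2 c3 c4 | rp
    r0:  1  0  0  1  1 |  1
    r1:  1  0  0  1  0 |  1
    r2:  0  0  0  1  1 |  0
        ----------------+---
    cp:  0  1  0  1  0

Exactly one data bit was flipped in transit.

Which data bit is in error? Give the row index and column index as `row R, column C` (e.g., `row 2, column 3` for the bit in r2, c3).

Recompute each row's even parity and compare to rp:
  r0: data parity 1, sent rp 1 → ok
  r1: data parity 0, sent rp 1 → mismatch
  r2: data parity 0, sent rp 0 → ok
Recompute each column's even parity and compare to cp:
  c0: data parity 0, sent cp 0 → ok
  c1: data parity 0, sent cp 1 → mismatch
  c2: data parity 0, sent cp 0 → ok
  c3: data parity 1, sent cp 1 → ok
  c4: data parity 0, sent cp 0 → ok
Exactly one row (r1) and one column (c1) fail → the flipped bit is at their intersection.

row 1, column 1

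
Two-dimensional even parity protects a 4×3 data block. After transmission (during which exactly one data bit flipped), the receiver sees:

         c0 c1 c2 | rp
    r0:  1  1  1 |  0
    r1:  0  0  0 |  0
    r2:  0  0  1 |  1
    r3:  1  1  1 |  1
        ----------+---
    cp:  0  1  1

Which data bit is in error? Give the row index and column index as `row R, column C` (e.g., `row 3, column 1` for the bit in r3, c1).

Recompute each row's even parity and compare to rp:
  r0: data parity 1, sent rp 0 → mismatch
  r1: data parity 0, sent rp 0 → ok
  r2: data parity 1, sent rp 1 → ok
  r3: data parity 1, sent rp 1 → ok
Recompute each column's even parity and compare to cp:
  c0: data parity 0, sent cp 0 → ok
  c1: data parity 0, sent cp 1 → mismatch
  c2: data parity 1, sent cp 1 → ok
Exactly one row (r0) and one column (c1) fail → the flipped bit is at their intersection.

row 0, column 1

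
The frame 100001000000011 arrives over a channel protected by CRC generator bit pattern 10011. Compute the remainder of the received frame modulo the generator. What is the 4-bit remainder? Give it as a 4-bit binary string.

0000

Modulo-2 division of 100001000000011 by 10011:
  pos 0: 10000 XOR 10011 = 00011
  pos 3: 11100 XOR 10011 = 01111
  pos 4: 11110 XOR 10011 = 01101
  pos 5: 11010 XOR 10011 = 01001
  pos 6: 10010 XOR 10011 = 00001
  pos 10: 10011 XOR 10011 = 00000
Remainder = 0000 (zero — the frame passes the CRC check).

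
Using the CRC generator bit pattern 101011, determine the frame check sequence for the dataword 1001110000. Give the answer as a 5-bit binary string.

10111

Append 5 zeros: 100111000000000. Divide by 101011 (XOR where the leading bit is 1):
  pos 0: 100111 XOR 101011 = 001100
  pos 2: 110000 XOR 101011 = 011011
  pos 3: 110110 XOR 101011 = 011101
  pos 4: 111010 XOR 101011 = 010001
  pos 5: 100010 XOR 101011 = 001001
  pos 7: 100100 XOR 101011 = 001111
  pos 9: 111100 XOR 101011 = 010111
Remainder (last 5 bits) = 10111. This is the CRC / FCS.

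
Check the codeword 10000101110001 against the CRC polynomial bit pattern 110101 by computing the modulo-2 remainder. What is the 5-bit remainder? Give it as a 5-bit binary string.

Modulo-2 division of 10000101110001 by 110101:
  pos 0: 100001 XOR 110101 = 010100
  pos 1: 101000 XOR 110101 = 011101
  pos 2: 111011 XOR 110101 = 001110
  pos 4: 111011 XOR 110101 = 001110
  pos 6: 111000 XOR 110101 = 001101
  pos 8: 110101 XOR 110101 = 000000
Remainder = 00000 (zero — the frame passes the CRC check).

00000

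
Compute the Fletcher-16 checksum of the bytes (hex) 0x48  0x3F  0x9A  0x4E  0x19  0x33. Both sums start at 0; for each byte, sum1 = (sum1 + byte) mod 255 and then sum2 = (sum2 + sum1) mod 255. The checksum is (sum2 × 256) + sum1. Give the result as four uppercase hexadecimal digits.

A8BC

Running sums (mod 255):
  after byte 0 (0x48): sum1=72, sum2=72
  after byte 1 (0x3F): sum1=135, sum2=207
  after byte 2 (0x9A): sum1=34, sum2=241
  after byte 3 (0x4E): sum1=112, sum2=98
  after byte 4 (0x19): sum1=137, sum2=235
  after byte 5 (0x33): sum1=188, sum2=168
Checksum = sum2·256 + sum1 = 168·256 + 188 = 43196 = 0xA8BC.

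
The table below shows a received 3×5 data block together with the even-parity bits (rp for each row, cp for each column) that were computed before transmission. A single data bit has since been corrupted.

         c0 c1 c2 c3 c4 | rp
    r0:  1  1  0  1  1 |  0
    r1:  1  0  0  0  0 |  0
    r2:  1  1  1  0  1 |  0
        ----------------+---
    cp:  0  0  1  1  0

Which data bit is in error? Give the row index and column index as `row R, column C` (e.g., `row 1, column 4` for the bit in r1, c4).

row 1, column 0

Recompute each row's even parity and compare to rp:
  r0: data parity 0, sent rp 0 → ok
  r1: data parity 1, sent rp 0 → mismatch
  r2: data parity 0, sent rp 0 → ok
Recompute each column's even parity and compare to cp:
  c0: data parity 1, sent cp 0 → mismatch
  c1: data parity 0, sent cp 0 → ok
  c2: data parity 1, sent cp 1 → ok
  c3: data parity 1, sent cp 1 → ok
  c4: data parity 0, sent cp 0 → ok
Exactly one row (r1) and one column (c0) fail → the flipped bit is at their intersection.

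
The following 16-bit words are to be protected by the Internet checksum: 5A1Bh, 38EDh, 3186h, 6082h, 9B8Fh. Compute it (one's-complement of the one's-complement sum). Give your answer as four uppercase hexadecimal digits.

One's-complement addition (fold any carry out of bit 15 back into bit 0):
  0x5A1B + 0x38ED = 0x09308
  0x9308 + 0x3186 = 0x0C48E
  0xC48E + 0x6082 = 0x12510 → wrap carry → 0x2511
  0x2511 + 0x9B8F = 0x0C0A0
One's-complement sum = 0xC0A0.
Checksum = ~0xC0A0 & 0xFFFF = 0x3F5F.

3F5F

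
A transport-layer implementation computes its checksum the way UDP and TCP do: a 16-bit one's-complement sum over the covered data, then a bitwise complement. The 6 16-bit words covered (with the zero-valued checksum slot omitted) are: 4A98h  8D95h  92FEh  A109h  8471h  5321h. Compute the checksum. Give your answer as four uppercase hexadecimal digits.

One's-complement addition (fold any carry out of bit 15 back into bit 0):
  0x4A98 + 0x8D95 = 0x0D82D
  0xD82D + 0x92FE = 0x16B2B → wrap carry → 0x6B2C
  0x6B2C + 0xA109 = 0x10C35 → wrap carry → 0x0C36
  0x0C36 + 0x8471 = 0x090A7
  0x90A7 + 0x5321 = 0x0E3C8
One's-complement sum = 0xE3C8.
Checksum = ~0xE3C8 & 0xFFFF = 0x1C37.

1C37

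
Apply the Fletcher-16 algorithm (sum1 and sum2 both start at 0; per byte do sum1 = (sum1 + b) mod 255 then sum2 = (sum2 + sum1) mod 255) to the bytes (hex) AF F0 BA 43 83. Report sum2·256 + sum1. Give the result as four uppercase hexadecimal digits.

6C22

Running sums (mod 255):
  after byte 0 (AF): sum1=175, sum2=175
  after byte 1 (F0): sum1=160, sum2=80
  after byte 2 (BA): sum1=91, sum2=171
  after byte 3 (43): sum1=158, sum2=74
  after byte 4 (83): sum1=34, sum2=108
Checksum = sum2·256 + sum1 = 108·256 + 34 = 27682 = 0x6C22.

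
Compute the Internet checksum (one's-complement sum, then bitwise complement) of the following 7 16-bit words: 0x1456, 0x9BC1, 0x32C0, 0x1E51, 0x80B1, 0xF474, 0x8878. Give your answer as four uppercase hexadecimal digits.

0138

One's-complement addition (fold any carry out of bit 15 back into bit 0):
  0x1456 + 0x9BC1 = 0x0B017
  0xB017 + 0x32C0 = 0x0E2D7
  0xE2D7 + 0x1E51 = 0x10128 → wrap carry → 0x0129
  0x0129 + 0x80B1 = 0x081DA
  0x81DA + 0xF474 = 0x1764E → wrap carry → 0x764F
  0x764F + 0x8878 = 0x0FEC7
One's-complement sum = 0xFEC7.
Checksum = ~0xFEC7 & 0xFFFF = 0x0138.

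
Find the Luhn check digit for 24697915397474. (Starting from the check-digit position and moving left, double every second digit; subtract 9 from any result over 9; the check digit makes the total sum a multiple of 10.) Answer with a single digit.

Partial digits right→left: 4 7 4 7 9 3 5 1 9 7 9 6 4 2
Double every second digit counting from the check-digit position (so the 1st, 3rd, 5th, ... of the partial from the right).
  doubled (with −9 where >9): 8 8 9 1 9 9 8 → sum 52
  kept as-is: 7 7 3 1 7 6 2 → sum 33
Total = 52 + 33 = 85.
Check digit = (10 − (85 mod 10)) mod 10 = 5.

5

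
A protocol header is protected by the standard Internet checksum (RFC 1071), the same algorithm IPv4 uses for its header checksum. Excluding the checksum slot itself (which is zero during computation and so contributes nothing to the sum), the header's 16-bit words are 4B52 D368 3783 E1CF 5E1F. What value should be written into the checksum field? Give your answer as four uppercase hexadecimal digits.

69D2

One's-complement addition (fold any carry out of bit 15 back into bit 0):
  0x4B52 + 0xD368 = 0x11EBA → wrap carry → 0x1EBB
  0x1EBB + 0x3783 = 0x0563E
  0x563E + 0xE1CF = 0x1380D → wrap carry → 0x380E
  0x380E + 0x5E1F = 0x0962D
One's-complement sum = 0x962D.
Checksum = ~0x962D & 0xFFFF = 0x69D2.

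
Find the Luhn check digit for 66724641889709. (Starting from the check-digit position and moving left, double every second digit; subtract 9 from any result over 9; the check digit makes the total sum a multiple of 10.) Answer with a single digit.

9

Partial digits right→left: 9 0 7 9 8 8 1 4 6 4 2 7 6 6
Double every second digit counting from the check-digit position (so the 1st, 3rd, 5th, ... of the partial from the right).
  doubled (with −9 where >9): 9 5 7 2 3 4 3 → sum 33
  kept as-is: 0 9 8 4 4 7 6 → sum 38
Total = 33 + 38 = 71.
Check digit = (10 − (71 mod 10)) mod 10 = 9.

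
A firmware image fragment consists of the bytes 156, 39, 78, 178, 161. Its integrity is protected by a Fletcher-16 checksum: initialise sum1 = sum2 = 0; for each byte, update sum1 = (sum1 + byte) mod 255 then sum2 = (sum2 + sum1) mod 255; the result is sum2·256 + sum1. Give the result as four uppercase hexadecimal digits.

Running sums (mod 255):
  after byte 0 (156): sum1=156, sum2=156
  after byte 1 (39): sum1=195, sum2=96
  after byte 2 (78): sum1=18, sum2=114
  after byte 3 (178): sum1=196, sum2=55
  after byte 4 (161): sum1=102, sum2=157
Checksum = sum2·256 + sum1 = 157·256 + 102 = 40294 = 0x9D66.

9D66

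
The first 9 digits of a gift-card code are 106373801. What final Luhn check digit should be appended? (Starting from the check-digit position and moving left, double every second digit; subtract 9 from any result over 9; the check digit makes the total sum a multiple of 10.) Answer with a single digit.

5

Partial digits right→left: 1 0 8 3 7 3 6 0 1
Double every second digit counting from the check-digit position (so the 1st, 3rd, 5th, ... of the partial from the right).
  doubled (with −9 where >9): 2 7 5 3 2 → sum 19
  kept as-is: 0 3 3 0 → sum 6
Total = 19 + 6 = 25.
Check digit = (10 − (25 mod 10)) mod 10 = 5.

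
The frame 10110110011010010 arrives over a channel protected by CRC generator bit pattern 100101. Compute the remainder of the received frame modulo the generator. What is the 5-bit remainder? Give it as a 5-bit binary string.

00000

Modulo-2 division of 10110110011010010 by 100101:
  pos 0: 101101 XOR 100101 = 001000
  pos 2: 100010 XOR 100101 = 000111
  pos 5: 111011 XOR 100101 = 011110
  pos 6: 111100 XOR 100101 = 011001
  pos 7: 110011 XOR 100101 = 010110
  pos 8: 101100 XOR 100101 = 001001
  pos 10: 100101 XOR 100101 = 000000
Remainder = 00000 (zero — the frame passes the CRC check).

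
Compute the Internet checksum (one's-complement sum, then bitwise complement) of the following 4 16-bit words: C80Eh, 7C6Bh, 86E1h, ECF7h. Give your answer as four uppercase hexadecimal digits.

One's-complement addition (fold any carry out of bit 15 back into bit 0):
  0xC80E + 0x7C6B = 0x14479 → wrap carry → 0x447A
  0x447A + 0x86E1 = 0x0CB5B
  0xCB5B + 0xECF7 = 0x1B852 → wrap carry → 0xB853
One's-complement sum = 0xB853.
Checksum = ~0xB853 & 0xFFFF = 0x47AC.

47AC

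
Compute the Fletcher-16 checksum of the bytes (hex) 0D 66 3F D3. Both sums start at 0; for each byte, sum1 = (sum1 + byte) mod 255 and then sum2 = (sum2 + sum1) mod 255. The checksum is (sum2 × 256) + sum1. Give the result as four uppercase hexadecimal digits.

B986

Running sums (mod 255):
  after byte 0 (0D): sum1=13, sum2=13
  after byte 1 (66): sum1=115, sum2=128
  after byte 2 (3F): sum1=178, sum2=51
  after byte 3 (D3): sum1=134, sum2=185
Checksum = sum2·256 + sum1 = 185·256 + 134 = 47494 = 0xB986.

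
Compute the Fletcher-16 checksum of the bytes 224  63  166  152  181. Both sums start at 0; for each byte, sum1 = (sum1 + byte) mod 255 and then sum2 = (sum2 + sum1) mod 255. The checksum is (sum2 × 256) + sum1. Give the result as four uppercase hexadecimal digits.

3C15

Running sums (mod 255):
  after byte 0 (224): sum1=224, sum2=224
  after byte 1 (63): sum1=32, sum2=1
  after byte 2 (166): sum1=198, sum2=199
  after byte 3 (152): sum1=95, sum2=39
  after byte 4 (181): sum1=21, sum2=60
Checksum = sum2·256 + sum1 = 60·256 + 21 = 15381 = 0x3C15.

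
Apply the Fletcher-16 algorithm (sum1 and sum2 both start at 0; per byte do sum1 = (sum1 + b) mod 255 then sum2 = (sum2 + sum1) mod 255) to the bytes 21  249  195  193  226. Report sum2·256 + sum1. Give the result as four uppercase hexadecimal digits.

0377

Running sums (mod 255):
  after byte 0 (21): sum1=21, sum2=21
  after byte 1 (249): sum1=15, sum2=36
  after byte 2 (195): sum1=210, sum2=246
  after byte 3 (193): sum1=148, sum2=139
  after byte 4 (226): sum1=119, sum2=3
Checksum = sum2·256 + sum1 = 3·256 + 119 = 887 = 0x0377.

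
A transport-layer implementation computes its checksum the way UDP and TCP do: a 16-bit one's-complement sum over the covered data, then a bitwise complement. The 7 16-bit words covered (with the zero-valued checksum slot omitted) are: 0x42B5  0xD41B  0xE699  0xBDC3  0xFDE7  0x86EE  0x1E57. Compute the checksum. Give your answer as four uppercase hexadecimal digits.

One's-complement addition (fold any carry out of bit 15 back into bit 0):
  0x42B5 + 0xD41B = 0x116D0 → wrap carry → 0x16D1
  0x16D1 + 0xE699 = 0x0FD6A
  0xFD6A + 0xBDC3 = 0x1BB2D → wrap carry → 0xBB2E
  0xBB2E + 0xFDE7 = 0x1B915 → wrap carry → 0xB916
  0xB916 + 0x86EE = 0x14004 → wrap carry → 0x4005
  0x4005 + 0x1E57 = 0x05E5C
One's-complement sum = 0x5E5C.
Checksum = ~0x5E5C & 0xFFFF = 0xA1A3.

A1A3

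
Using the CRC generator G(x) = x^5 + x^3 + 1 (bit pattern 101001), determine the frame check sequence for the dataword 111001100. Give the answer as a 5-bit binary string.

Append 5 zeros: 11100110000000. Divide by 101001 (XOR where the leading bit is 1):
  pos 0: 111001 XOR 101001 = 010000
  pos 1: 100001 XOR 101001 = 001000
  pos 3: 100000 XOR 101001 = 001001
  pos 5: 100100 XOR 101001 = 001101
  pos 7: 110100 XOR 101001 = 011101
  pos 8: 111010 XOR 101001 = 010011
Remainder (last 5 bits) = 10011. This is the CRC / FCS.

10011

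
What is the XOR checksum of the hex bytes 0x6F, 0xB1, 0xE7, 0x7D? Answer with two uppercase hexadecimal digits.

44

XOR the bytes together:
  start with 0x6F
  0x6F ⊕ 0xB1 = 0xDE
  0xDE ⊕ 0xE7 = 0x39
  0x39 ⊕ 0x7D = 0x44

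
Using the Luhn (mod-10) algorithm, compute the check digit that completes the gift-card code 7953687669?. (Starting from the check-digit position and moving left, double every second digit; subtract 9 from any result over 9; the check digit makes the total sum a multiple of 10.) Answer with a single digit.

5

Partial digits right→left: 9 6 6 7 8 6 3 5 9 7
Double every second digit counting from the check-digit position (so the 1st, 3rd, 5th, ... of the partial from the right).
  doubled (with −9 where >9): 9 3 7 6 9 → sum 34
  kept as-is: 6 7 6 5 7 → sum 31
Total = 34 + 31 = 65.
Check digit = (10 − (65 mod 10)) mod 10 = 5.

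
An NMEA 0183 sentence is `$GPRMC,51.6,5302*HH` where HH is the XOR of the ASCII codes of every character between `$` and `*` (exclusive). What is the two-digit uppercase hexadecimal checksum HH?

53

XOR the ASCII codes of the payload characters:
  'G' = 0x47 → acc = 0x47
  'P' = 0x50 → acc = 0x17
  'R' = 0x52 → acc = 0x45
  'M' = 0x4D → acc = 0x08
  'C' = 0x43 → acc = 0x4B
  ',' = 0x2C → acc = 0x67
  '5' = 0x35 → acc = 0x52
  '1' = 0x31 → acc = 0x63
  '.' = 0x2E → acc = 0x4D
  '6' = 0x36 → acc = 0x7B
  ',' = 0x2C → acc = 0x57
  '5' = 0x35 → acc = 0x62
  '3' = 0x33 → acc = 0x51
  '0' = 0x30 → acc = 0x61
  '2' = 0x32 → acc = 0x53
Checksum = 0x53.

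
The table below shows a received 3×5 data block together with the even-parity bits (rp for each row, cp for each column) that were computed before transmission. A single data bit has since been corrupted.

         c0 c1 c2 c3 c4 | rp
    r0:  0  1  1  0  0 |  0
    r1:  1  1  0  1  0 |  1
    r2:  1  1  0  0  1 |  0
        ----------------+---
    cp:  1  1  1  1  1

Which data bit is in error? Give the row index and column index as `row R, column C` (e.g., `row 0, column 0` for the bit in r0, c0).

row 2, column 0

Recompute each row's even parity and compare to rp:
  r0: data parity 0, sent rp 0 → ok
  r1: data parity 1, sent rp 1 → ok
  r2: data parity 1, sent rp 0 → mismatch
Recompute each column's even parity and compare to cp:
  c0: data parity 0, sent cp 1 → mismatch
  c1: data parity 1, sent cp 1 → ok
  c2: data parity 1, sent cp 1 → ok
  c3: data parity 1, sent cp 1 → ok
  c4: data parity 1, sent cp 1 → ok
Exactly one row (r2) and one column (c0) fail → the flipped bit is at their intersection.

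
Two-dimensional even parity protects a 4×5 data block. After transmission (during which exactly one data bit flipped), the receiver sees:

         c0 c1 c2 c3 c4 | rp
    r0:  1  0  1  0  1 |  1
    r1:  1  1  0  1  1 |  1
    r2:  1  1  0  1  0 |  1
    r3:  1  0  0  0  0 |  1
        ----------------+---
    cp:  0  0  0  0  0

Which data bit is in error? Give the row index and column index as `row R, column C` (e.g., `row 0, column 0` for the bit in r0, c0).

Recompute each row's even parity and compare to rp:
  r0: data parity 1, sent rp 1 → ok
  r1: data parity 0, sent rp 1 → mismatch
  r2: data parity 1, sent rp 1 → ok
  r3: data parity 1, sent rp 1 → ok
Recompute each column's even parity and compare to cp:
  c0: data parity 0, sent cp 0 → ok
  c1: data parity 0, sent cp 0 → ok
  c2: data parity 1, sent cp 0 → mismatch
  c3: data parity 0, sent cp 0 → ok
  c4: data parity 0, sent cp 0 → ok
Exactly one row (r1) and one column (c2) fail → the flipped bit is at their intersection.

row 1, column 2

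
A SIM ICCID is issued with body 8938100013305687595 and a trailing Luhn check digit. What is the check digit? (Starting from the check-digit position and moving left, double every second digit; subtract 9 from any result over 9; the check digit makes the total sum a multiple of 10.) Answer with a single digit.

5

Partial digits right→left: 5 9 5 7 8 6 5 0 3 3 1 0 0 0 1 8 3 9 8
Double every second digit counting from the check-digit position (so the 1st, 3rd, 5th, ... of the partial from the right).
  doubled (with −9 where >9): 1 1 7 1 6 2 0 2 6 7 → sum 33
  kept as-is: 9 7 6 0 3 0 0 8 9 → sum 42
Total = 33 + 42 = 75.
Check digit = (10 − (75 mod 10)) mod 10 = 5.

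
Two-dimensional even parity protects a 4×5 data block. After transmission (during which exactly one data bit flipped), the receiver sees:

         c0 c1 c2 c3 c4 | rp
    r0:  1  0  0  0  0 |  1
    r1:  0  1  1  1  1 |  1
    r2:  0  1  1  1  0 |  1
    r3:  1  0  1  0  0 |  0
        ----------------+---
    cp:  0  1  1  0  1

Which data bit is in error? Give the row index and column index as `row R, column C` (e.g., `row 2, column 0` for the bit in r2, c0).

Recompute each row's even parity and compare to rp:
  r0: data parity 1, sent rp 1 → ok
  r1: data parity 0, sent rp 1 → mismatch
  r2: data parity 1, sent rp 1 → ok
  r3: data parity 0, sent rp 0 → ok
Recompute each column's even parity and compare to cp:
  c0: data parity 0, sent cp 0 → ok
  c1: data parity 0, sent cp 1 → mismatch
  c2: data parity 1, sent cp 1 → ok
  c3: data parity 0, sent cp 0 → ok
  c4: data parity 1, sent cp 1 → ok
Exactly one row (r1) and one column (c1) fail → the flipped bit is at their intersection.

row 1, column 1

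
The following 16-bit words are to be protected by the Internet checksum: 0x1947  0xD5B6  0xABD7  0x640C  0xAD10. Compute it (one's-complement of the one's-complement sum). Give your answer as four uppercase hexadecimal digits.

540D

One's-complement addition (fold any carry out of bit 15 back into bit 0):
  0x1947 + 0xD5B6 = 0x0EEFD
  0xEEFD + 0xABD7 = 0x19AD4 → wrap carry → 0x9AD5
  0x9AD5 + 0x640C = 0x0FEE1
  0xFEE1 + 0xAD10 = 0x1ABF1 → wrap carry → 0xABF2
One's-complement sum = 0xABF2.
Checksum = ~0xABF2 & 0xFFFF = 0x540D.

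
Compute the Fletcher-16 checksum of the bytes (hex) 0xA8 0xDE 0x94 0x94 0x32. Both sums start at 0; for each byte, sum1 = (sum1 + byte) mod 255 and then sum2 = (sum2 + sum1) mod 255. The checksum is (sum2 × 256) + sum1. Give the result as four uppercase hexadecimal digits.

Running sums (mod 255):
  after byte 0 (0xA8): sum1=168, sum2=168
  after byte 1 (0xDE): sum1=135, sum2=48
  after byte 2 (0x94): sum1=28, sum2=76
  after byte 3 (0x94): sum1=176, sum2=252
  after byte 4 (0x32): sum1=226, sum2=223
Checksum = sum2·256 + sum1 = 223·256 + 226 = 57314 = 0xDFE2.

DFE2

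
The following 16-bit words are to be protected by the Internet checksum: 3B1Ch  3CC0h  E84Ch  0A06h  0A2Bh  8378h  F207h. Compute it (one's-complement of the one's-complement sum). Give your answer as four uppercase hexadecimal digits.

1625

One's-complement addition (fold any carry out of bit 15 back into bit 0):
  0x3B1C + 0x3CC0 = 0x077DC
  0x77DC + 0xE84C = 0x16028 → wrap carry → 0x6029
  0x6029 + 0x0A06 = 0x06A2F
  0x6A2F + 0x0A2B = 0x0745A
  0x745A + 0x8378 = 0x0F7D2
  0xF7D2 + 0xF207 = 0x1E9D9 → wrap carry → 0xE9DA
One's-complement sum = 0xE9DA.
Checksum = ~0xE9DA & 0xFFFF = 0x1625.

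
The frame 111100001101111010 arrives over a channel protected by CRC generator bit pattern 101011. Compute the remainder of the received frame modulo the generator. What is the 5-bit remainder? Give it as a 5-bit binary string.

00111

Modulo-2 division of 111100001101111010 by 101011:
  pos 0: 111100 XOR 101011 = 010111
  pos 1: 101110 XOR 101011 = 000101
  pos 4: 101011 XOR 101011 = 000000
  pos 11: 111101 XOR 101011 = 010110
  pos 12: 101100 XOR 101011 = 000111
Remainder = 00111 (nonzero — an error is detected).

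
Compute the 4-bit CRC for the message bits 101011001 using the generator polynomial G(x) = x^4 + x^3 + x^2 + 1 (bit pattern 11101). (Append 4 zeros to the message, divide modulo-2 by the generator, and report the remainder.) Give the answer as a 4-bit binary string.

0001

Append 4 zeros: 1010110010000. Divide by 11101 (XOR where the leading bit is 1):
  pos 0: 10101 XOR 11101 = 01000
  pos 1: 10001 XOR 11101 = 01100
  pos 2: 11000 XOR 11101 = 00101
  pos 4: 10101 XOR 11101 = 01000
  pos 5: 10000 XOR 11101 = 01101
  pos 6: 11010 XOR 11101 = 00111
  pos 8: 11100 XOR 11101 = 00001
Remainder (last 4 bits) = 0001. This is the CRC / FCS.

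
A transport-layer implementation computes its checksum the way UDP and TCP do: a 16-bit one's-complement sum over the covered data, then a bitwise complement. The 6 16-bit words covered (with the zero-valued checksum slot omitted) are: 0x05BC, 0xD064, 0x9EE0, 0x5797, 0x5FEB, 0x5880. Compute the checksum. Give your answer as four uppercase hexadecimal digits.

7AFB

One's-complement addition (fold any carry out of bit 15 back into bit 0):
  0x05BC + 0xD064 = 0x0D620
  0xD620 + 0x9EE0 = 0x17500 → wrap carry → 0x7501
  0x7501 + 0x5797 = 0x0CC98
  0xCC98 + 0x5FEB = 0x12C83 → wrap carry → 0x2C84
  0x2C84 + 0x5880 = 0x08504
One's-complement sum = 0x8504.
Checksum = ~0x8504 & 0xFFFF = 0x7AFB.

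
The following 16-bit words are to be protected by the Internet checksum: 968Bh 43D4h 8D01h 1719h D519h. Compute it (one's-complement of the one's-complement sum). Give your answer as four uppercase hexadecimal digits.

One's-complement addition (fold any carry out of bit 15 back into bit 0):
  0x968B + 0x43D4 = 0x0DA5F
  0xDA5F + 0x8D01 = 0x16760 → wrap carry → 0x6761
  0x6761 + 0x1719 = 0x07E7A
  0x7E7A + 0xD519 = 0x15393 → wrap carry → 0x5394
One's-complement sum = 0x5394.
Checksum = ~0x5394 & 0xFFFF = 0xAC6B.

AC6B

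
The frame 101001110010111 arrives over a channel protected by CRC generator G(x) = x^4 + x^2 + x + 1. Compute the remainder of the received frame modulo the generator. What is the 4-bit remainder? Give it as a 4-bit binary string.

Modulo-2 division of 101001110010111 by 10111:
  pos 0: 10100 XOR 10111 = 00011
  pos 3: 11111 XOR 10111 = 01000
  pos 4: 10000 XOR 10111 = 00111
  pos 6: 11101 XOR 10111 = 01010
  pos 7: 10100 XOR 10111 = 00011
  pos 10: 11111 XOR 10111 = 01000
Remainder = 1000 (nonzero — an error is detected).

1000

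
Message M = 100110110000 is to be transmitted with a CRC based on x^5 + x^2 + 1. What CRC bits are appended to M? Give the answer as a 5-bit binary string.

Append 5 zeros: 10011011000000000. Divide by 100101 (XOR where the leading bit is 1):
  pos 0: 100110 XOR 100101 = 000011
  pos 4: 111100 XOR 100101 = 011001
  pos 5: 110010 XOR 100101 = 010111
  pos 6: 101110 XOR 100101 = 001011
  pos 8: 101100 XOR 100101 = 001001
  pos 10: 100100 XOR 100101 = 000001
Remainder (last 5 bits) = 00010. This is the CRC / FCS.

00010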